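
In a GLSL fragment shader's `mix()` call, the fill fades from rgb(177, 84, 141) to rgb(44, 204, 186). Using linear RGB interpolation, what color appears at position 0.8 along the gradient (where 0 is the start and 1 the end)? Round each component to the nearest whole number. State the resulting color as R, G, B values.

(71, 180, 177)

R = 177 + 0.8 × (44 − 177) = 177 + 0.8 × -133 = 70.6 → 71
G = 84 + 0.8 × (204 − 84) = 84 + 0.8 × 120 = 180 → 180
B = 141 + 0.8 × (186 − 141) = 141 + 0.8 × 45 = 177 → 177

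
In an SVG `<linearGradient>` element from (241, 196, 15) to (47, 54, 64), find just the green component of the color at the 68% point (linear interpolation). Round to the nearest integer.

99

G = 196 + 0.68 × (54 − 196) = 99.44 → 99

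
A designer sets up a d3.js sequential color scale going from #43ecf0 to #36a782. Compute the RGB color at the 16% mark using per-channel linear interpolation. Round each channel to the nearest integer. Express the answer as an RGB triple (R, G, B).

#43ecf0 → (67, 236, 240); #36a782 → (54, 167, 130).
16% corresponds to t = 0.16.
R = 67 + 0.16 × (54 − 67) = 67 + 0.16 × -13 = 64.92 → 65
G = 236 + 0.16 × (167 − 236) = 236 + 0.16 × -69 = 224.96 → 225
B = 240 + 0.16 × (130 − 240) = 240 + 0.16 × -110 = 222.4 → 222
So the blended color is (65, 225, 222), about #41e1de.

(65, 225, 222)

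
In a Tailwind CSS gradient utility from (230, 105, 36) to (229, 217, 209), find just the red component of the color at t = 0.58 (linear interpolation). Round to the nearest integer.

R = 230 + 0.58 × (229 − 230) = 229.42 → 229

229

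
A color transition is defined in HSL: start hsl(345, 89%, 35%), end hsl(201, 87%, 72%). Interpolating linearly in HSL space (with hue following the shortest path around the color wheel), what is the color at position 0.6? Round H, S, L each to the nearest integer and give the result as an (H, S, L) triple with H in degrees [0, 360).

Hue arc: Δh = 201 − 345 = -144° (|Δh| ≤ 180, already the shorter path).
H = 345 + 0.6 × (-144) = 258.6 → 259°
S = 89 + 0.6 × (87 − 89) = 87.8 → 88%
L = 35 + 0.6 × (72 − 35) = 57.2 → 57%

(259, 88, 57)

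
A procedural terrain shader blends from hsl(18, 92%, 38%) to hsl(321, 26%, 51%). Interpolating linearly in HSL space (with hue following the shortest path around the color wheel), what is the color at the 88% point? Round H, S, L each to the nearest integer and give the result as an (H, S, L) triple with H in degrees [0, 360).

(328, 34, 49)

Hue: 321 − 18 = 303°, but |303| > 180 so the shorter arc goes the other way: Δh = 303 − 360 = -57°.
H = 18 + 0.88 × (-57) = -32.16 → -32 → -32 mod 360 = 328°
S = 92 + 0.88 × (26 − 92) = 33.92 → 34%
L = 38 + 0.88 × (51 − 38) = 49.44 → 49%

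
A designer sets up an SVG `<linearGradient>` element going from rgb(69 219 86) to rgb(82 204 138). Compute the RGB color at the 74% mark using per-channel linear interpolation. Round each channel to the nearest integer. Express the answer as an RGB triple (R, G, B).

(79, 208, 124)

74% corresponds to t = 0.74.
R = 69 + 0.74 × (82 − 69) = 69 + 0.74 × 13 = 78.62 → 79
G = 219 + 0.74 × (204 − 219) = 219 + 0.74 × -15 = 207.9 → 208
B = 86 + 0.74 × (138 − 86) = 86 + 0.74 × 52 = 124.48 → 124
So the blended color is (79, 208, 124), about #4fd07c.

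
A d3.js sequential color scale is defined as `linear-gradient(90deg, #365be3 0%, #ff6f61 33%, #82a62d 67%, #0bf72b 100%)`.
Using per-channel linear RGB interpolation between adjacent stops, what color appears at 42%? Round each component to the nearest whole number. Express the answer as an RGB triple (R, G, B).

42% lies between the 33% and 67% stops, so the local fraction is t = (42 − 33)/(67 − 33) = 9/34 ≈ 0.2647.
#ff6f61 → (255, 111, 97); #82a62d → (130, 166, 45).
R = 255 + 0.2647 × (130 − 255) = 221.912 → 222
G = 111 + 0.2647 × (166 − 111) = 125.558 → 126
B = 97 + 0.2647 × (45 − 97) = 83.236 → 83

(222, 126, 83)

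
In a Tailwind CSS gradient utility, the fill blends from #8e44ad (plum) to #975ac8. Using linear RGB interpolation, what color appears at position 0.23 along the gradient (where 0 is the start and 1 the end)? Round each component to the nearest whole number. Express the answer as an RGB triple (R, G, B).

(144, 73, 179)

#8e44ad → (142, 68, 173); #975ac8 → (151, 90, 200).
R = 142 + 0.23 × (151 − 142) = 142 + 0.23 × 9 = 144.07 → 144
G = 68 + 0.23 × (90 − 68) = 68 + 0.23 × 22 = 73.06 → 73
B = 173 + 0.23 × (200 − 173) = 173 + 0.23 × 27 = 179.21 → 179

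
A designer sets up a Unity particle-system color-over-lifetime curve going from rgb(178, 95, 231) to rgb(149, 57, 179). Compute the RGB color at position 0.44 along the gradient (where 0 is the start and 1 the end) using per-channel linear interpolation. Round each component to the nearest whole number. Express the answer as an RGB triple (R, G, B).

R = 178 + 0.44 × (149 − 178) = 178 + 0.44 × -29 = 165.24 → 165
G = 95 + 0.44 × (57 − 95) = 95 + 0.44 × -38 = 78.28 → 78
B = 231 + 0.44 × (179 − 231) = 231 + 0.44 × -52 = 208.12 → 208

(165, 78, 208)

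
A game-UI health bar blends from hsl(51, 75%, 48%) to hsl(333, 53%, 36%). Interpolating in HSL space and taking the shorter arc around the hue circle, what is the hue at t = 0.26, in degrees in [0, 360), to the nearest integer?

31

Hue: 333 − 51 = 282°, but |282| > 180 so the shorter arc goes the other way: Δh = 282 − 360 = -78°.
H = 51 + 0.26 × (-78) = 30.72 → 31°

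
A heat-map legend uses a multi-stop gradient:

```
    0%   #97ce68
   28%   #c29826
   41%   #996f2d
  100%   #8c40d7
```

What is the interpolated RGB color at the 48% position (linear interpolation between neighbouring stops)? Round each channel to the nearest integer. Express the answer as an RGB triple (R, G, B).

(151, 105, 65)

48% lies between the 41% and 100% stops, so the local fraction is t = (48 − 41)/(100 − 41) = 7/59 ≈ 0.1186.
#996f2d → (153, 111, 45); #8c40d7 → (140, 64, 215).
R = 153 + 0.1186 × (140 − 153) = 151.458 → 151
G = 111 + 0.1186 × (64 − 111) = 105.426 → 105
B = 45 + 0.1186 × (215 − 45) = 65.162 → 65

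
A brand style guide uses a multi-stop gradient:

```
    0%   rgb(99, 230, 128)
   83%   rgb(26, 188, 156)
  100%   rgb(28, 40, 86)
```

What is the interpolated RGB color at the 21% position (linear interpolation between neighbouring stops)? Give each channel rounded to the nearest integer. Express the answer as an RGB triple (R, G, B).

21% lies between the 0% and 83% stops, so the local fraction is t = (21 − 0)/(83 − 0) = 21/83 ≈ 0.253.
R = 99 + 0.253 × (26 − 99) = 80.531 → 81
G = 230 + 0.253 × (188 − 230) = 219.374 → 219
B = 128 + 0.253 × (156 − 128) = 135.084 → 135

(81, 219, 135)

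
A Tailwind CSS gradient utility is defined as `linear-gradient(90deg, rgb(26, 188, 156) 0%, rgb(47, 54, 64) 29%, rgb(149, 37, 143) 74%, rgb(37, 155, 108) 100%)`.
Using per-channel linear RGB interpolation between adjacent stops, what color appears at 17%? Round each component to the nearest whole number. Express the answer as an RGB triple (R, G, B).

(38, 109, 102)

17% lies between the 0% and 29% stops, so the local fraction is t = (17 − 0)/(29 − 0) = 17/29 ≈ 0.5862.
R = 26 + 0.5862 × (47 − 26) = 38.31 → 38
G = 188 + 0.5862 × (54 − 188) = 109.449 → 109
B = 156 + 0.5862 × (64 − 156) = 102.07 → 102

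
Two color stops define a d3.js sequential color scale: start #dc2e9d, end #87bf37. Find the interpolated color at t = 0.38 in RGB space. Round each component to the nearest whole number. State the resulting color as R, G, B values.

#dc2e9d → (220, 46, 157); #87bf37 → (135, 191, 55).
R = 220 + 0.38 × (135 − 220) = 220 + 0.38 × -85 = 187.7 → 188
G = 46 + 0.38 × (191 − 46) = 46 + 0.38 × 145 = 101.1 → 101
B = 157 + 0.38 × (55 − 157) = 157 + 0.38 × -102 = 118.24 → 118
So the blended color is (188, 101, 118), about #bc6576.

(188, 101, 118)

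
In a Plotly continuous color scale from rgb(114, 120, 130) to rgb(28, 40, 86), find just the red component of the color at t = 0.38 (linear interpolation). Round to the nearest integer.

R = 114 + 0.38 × (28 − 114) = 81.32 → 81

81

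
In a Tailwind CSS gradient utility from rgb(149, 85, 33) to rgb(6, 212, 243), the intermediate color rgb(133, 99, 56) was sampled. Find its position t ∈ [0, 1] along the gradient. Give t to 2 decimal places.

0.11

Invert the lerp on the B channel (largest span, 210): t = (56 − 33) / (243 − 33) = 23/210 = 0.10952.
Check on R: (133 − 149)/(6 − 149) = 0.1119 ✓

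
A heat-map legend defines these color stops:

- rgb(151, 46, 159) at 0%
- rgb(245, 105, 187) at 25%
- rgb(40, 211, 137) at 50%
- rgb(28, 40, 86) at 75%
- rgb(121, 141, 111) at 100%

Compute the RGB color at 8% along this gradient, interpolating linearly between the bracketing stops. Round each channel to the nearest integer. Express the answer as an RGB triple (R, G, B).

(181, 65, 168)

8% lies between the 0% and 25% stops, so the local fraction is t = (8 − 0)/(25 − 0) = 8/25 ≈ 0.32.
R = 151 + 0.32 × (245 − 151) = 181.08 → 181
G = 46 + 0.32 × (105 − 46) = 64.88 → 65
B = 159 + 0.32 × (187 − 159) = 167.96 → 168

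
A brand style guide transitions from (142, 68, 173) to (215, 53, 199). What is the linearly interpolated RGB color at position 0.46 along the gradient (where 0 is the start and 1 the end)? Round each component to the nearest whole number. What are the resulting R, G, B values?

(176, 61, 185)

R = 142 + 0.46 × (215 − 142) = 142 + 0.46 × 73 = 175.58 → 176
G = 68 + 0.46 × (53 − 68) = 68 + 0.46 × -15 = 61.1 → 61
B = 173 + 0.46 × (199 − 173) = 173 + 0.46 × 26 = 184.96 → 185
So the blended color is (176, 61, 185), about #b03db9.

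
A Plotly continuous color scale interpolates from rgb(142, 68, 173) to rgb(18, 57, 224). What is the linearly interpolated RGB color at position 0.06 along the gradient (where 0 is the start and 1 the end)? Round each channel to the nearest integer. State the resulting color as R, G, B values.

R = 142 + 0.06 × (18 − 142) = 142 + 0.06 × -124 = 134.56 → 135
G = 68 + 0.06 × (57 − 68) = 68 + 0.06 × -11 = 67.34 → 67
B = 173 + 0.06 × (224 − 173) = 173 + 0.06 × 51 = 176.06 → 176

(135, 67, 176)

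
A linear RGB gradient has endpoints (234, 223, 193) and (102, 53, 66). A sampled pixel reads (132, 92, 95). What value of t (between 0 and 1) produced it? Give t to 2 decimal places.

0.77

Invert the lerp on the G channel (largest span, 170): t = (92 − 223) / (53 − 223) = -131/-170 = 0.77059.
Check on R: (132 − 234)/(102 − 234) = 0.7727 ✓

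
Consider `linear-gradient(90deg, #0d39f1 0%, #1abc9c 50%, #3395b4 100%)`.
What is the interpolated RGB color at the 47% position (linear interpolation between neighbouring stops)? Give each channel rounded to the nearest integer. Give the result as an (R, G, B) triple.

47% lies between the 0% and 50% stops, so the local fraction is t = (47 − 0)/(50 − 0) = 47/50 ≈ 0.94.
#0d39f1 → (13, 57, 241); #1abc9c → (26, 188, 156).
R = 13 + 0.94 × (26 − 13) = 25.22 → 25
G = 57 + 0.94 × (188 − 57) = 180.14 → 180
B = 241 + 0.94 × (156 − 241) = 161.1 → 161

(25, 180, 161)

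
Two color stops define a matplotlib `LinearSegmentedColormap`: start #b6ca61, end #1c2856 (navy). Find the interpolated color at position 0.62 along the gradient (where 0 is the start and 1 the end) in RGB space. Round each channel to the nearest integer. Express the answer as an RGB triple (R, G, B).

#b6ca61 → (182, 202, 97); #1c2856 → (28, 40, 86).
R = 182 + 0.62 × (28 − 182) = 182 + 0.62 × -154 = 86.52 → 87
G = 202 + 0.62 × (40 − 202) = 202 + 0.62 × -162 = 101.56 → 102
B = 97 + 0.62 × (86 − 97) = 97 + 0.62 × -11 = 90.18 → 90

(87, 102, 90)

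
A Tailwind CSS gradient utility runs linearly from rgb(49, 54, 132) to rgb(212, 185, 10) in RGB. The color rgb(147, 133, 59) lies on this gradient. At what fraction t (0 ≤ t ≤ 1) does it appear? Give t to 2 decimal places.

0.60

Invert the lerp on the R channel (largest span, 163): t = (147 − 49) / (212 − 49) = 98/163 = 0.60123.
Check on G: (133 − 54)/(185 − 54) = 0.6031 ✓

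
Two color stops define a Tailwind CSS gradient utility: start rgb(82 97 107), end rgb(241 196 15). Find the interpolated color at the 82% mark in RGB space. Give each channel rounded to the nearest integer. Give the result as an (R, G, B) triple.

(212, 178, 32)

82% corresponds to t = 0.82.
R = 82 + 0.82 × (241 − 82) = 82 + 0.82 × 159 = 212.38 → 212
G = 97 + 0.82 × (196 − 97) = 97 + 0.82 × 99 = 178.18 → 178
B = 107 + 0.82 × (15 − 107) = 107 + 0.82 × -92 = 31.56 → 32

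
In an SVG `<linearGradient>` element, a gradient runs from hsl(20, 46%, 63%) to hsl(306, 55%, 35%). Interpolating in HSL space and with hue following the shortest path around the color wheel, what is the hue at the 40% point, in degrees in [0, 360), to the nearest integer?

350

Hue: 306 − 20 = 286°, but |286| > 180 so the shorter arc goes the other way: Δh = 286 − 360 = -74°.
H = 20 + 0.4 × (-74) = -9.6 → -10 → -10 mod 360 = 350°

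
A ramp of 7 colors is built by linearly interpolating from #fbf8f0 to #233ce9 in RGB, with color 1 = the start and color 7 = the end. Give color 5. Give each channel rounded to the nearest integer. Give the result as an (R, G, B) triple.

With 7 swatches and endpoints inclusive, swatch 5 sits at t = (5 − 1)/(7 − 1) = 4/6 ≈ 0.6667.
#fbf8f0 → (251, 248, 240); #233ce9 → (35, 60, 233).
R = 251 + 0.6667 × (35 − 251) = 106.993 → 107
G = 248 + 0.6667 × (60 − 248) = 122.66 → 123
B = 240 + 0.6667 × (233 − 240) = 235.333 → 235

(107, 123, 235)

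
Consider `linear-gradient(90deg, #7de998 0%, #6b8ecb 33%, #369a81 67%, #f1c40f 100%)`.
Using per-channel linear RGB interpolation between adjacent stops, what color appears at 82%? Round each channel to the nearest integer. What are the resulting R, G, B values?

82% lies between the 67% and 100% stops, so the local fraction is t = (82 − 67)/(100 − 67) = 15/33 ≈ 0.4545.
#369a81 → (54, 154, 129); #f1c40f → (241, 196, 15).
R = 54 + 0.4545 × (241 − 54) = 138.992 → 139
G = 154 + 0.4545 × (196 − 154) = 173.089 → 173
B = 129 + 0.4545 × (15 − 129) = 77.187 → 77

(139, 173, 77)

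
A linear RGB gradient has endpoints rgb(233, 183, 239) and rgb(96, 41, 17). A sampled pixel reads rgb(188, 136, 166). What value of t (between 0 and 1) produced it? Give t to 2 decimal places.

Invert the lerp on the B channel (largest span, 222): t = (166 − 239) / (17 − 239) = -73/-222 = 0.32883.
Check on R: (188 − 233)/(96 − 233) = 0.3285 ✓

0.33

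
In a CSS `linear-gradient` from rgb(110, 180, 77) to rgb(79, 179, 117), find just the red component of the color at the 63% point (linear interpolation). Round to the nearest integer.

R = 110 + 0.63 × (79 − 110) = 90.47 → 90

90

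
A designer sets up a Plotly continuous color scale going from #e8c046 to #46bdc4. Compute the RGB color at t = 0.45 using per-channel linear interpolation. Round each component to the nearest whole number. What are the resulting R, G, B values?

(159, 191, 127)

#e8c046 → (232, 192, 70); #46bdc4 → (70, 189, 196).
R = 232 + 0.45 × (70 − 232) = 232 + 0.45 × -162 = 159.1 → 159
G = 192 + 0.45 × (189 − 192) = 192 + 0.45 × -3 = 190.65 → 191
B = 70 + 0.45 × (196 − 70) = 70 + 0.45 × 126 = 126.7 → 127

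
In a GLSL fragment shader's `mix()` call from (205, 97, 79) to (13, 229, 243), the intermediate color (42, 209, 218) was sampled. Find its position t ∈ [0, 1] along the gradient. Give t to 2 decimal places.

0.85

Invert the lerp on the R channel (largest span, 192): t = (42 − 205) / (13 − 205) = -163/-192 = 0.84896.
Check on G: (209 − 97)/(229 − 97) = 0.8485 ✓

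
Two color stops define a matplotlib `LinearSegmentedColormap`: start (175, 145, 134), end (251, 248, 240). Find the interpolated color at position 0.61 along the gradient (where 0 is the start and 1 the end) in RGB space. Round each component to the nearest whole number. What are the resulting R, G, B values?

(221, 208, 199)

R = 175 + 0.61 × (251 − 175) = 175 + 0.61 × 76 = 221.36 → 221
G = 145 + 0.61 × (248 − 145) = 145 + 0.61 × 103 = 207.83 → 208
B = 134 + 0.61 × (240 − 134) = 134 + 0.61 × 106 = 198.66 → 199
So the blended color is (221, 208, 199), about #ddd0c7.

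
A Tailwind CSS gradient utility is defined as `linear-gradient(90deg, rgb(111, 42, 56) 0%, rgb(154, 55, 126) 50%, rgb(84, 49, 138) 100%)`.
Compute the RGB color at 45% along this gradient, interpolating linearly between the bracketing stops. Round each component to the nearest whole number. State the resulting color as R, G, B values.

(150, 54, 119)

45% lies between the 0% and 50% stops, so the local fraction is t = (45 − 0)/(50 − 0) = 45/50 ≈ 0.9.
R = 111 + 0.9 × (154 − 111) = 149.7 → 150
G = 42 + 0.9 × (55 − 42) = 53.7 → 54
B = 56 + 0.9 × (126 − 56) = 119 → 119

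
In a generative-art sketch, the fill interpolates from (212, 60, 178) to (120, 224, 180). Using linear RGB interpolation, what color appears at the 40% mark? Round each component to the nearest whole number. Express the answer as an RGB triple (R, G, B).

40% corresponds to t = 0.4.
R = 212 + 0.4 × (120 − 212) = 212 + 0.4 × -92 = 175.2 → 175
G = 60 + 0.4 × (224 − 60) = 60 + 0.4 × 164 = 125.6 → 126
B = 178 + 0.4 × (180 − 178) = 178 + 0.4 × 2 = 178.8 → 179

(175, 126, 179)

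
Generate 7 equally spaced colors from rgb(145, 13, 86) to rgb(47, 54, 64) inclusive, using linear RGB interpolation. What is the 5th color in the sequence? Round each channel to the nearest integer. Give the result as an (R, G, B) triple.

(80, 40, 71)

With 7 swatches and endpoints inclusive, swatch 5 sits at t = (5 − 1)/(7 − 1) = 4/6 ≈ 0.6667.
R = 145 + 0.6667 × (47 − 145) = 79.663 → 80
G = 13 + 0.6667 × (54 − 13) = 40.335 → 40
B = 86 + 0.6667 × (64 − 86) = 71.333 → 71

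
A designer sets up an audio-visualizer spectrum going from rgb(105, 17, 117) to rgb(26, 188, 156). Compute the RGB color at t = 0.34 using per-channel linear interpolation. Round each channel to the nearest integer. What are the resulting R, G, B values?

R = 105 + 0.34 × (26 − 105) = 105 + 0.34 × -79 = 78.14 → 78
G = 17 + 0.34 × (188 − 17) = 17 + 0.34 × 171 = 75.14 → 75
B = 117 + 0.34 × (156 − 117) = 117 + 0.34 × 39 = 130.26 → 130

(78, 75, 130)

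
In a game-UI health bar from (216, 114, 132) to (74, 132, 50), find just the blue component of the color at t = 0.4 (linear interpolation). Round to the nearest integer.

99

B = 132 + 0.4 × (50 − 132) = 99.2 → 99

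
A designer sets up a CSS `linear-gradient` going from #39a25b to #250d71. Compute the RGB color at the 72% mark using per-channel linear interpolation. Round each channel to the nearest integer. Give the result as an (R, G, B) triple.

#39a25b → (57, 162, 91); #250d71 → (37, 13, 113).
72% corresponds to t = 0.72.
R = 57 + 0.72 × (37 − 57) = 57 + 0.72 × -20 = 42.6 → 43
G = 162 + 0.72 × (13 − 162) = 162 + 0.72 × -149 = 54.72 → 55
B = 91 + 0.72 × (113 − 91) = 91 + 0.72 × 22 = 106.84 → 107

(43, 55, 107)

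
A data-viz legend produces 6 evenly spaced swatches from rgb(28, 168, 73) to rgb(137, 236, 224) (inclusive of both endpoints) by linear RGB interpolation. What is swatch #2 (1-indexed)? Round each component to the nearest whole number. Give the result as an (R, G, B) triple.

(50, 182, 103)

With 6 swatches and endpoints inclusive, swatch 2 sits at t = (2 − 1)/(6 − 1) = 1/5 ≈ 0.2.
R = 28 + 0.2 × (137 − 28) = 49.8 → 50
G = 168 + 0.2 × (236 − 168) = 181.6 → 182
B = 73 + 0.2 × (224 − 73) = 103.2 → 103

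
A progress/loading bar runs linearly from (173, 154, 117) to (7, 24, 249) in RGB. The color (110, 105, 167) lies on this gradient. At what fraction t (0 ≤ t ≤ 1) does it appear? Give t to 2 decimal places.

Invert the lerp on the R channel (largest span, 166): t = (110 − 173) / (7 − 173) = -63/-166 = 0.37952.
Check on G: (105 − 154)/(24 − 154) = 0.3769 ✓

0.38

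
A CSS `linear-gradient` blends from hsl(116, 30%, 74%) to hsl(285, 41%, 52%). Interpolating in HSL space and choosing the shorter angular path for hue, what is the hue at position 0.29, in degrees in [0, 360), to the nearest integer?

Hue arc: Δh = 285 − 116 = 169° (|Δh| ≤ 180, already the shorter path).
H = 116 + 0.29 × (169) = 165.01 → 165°

165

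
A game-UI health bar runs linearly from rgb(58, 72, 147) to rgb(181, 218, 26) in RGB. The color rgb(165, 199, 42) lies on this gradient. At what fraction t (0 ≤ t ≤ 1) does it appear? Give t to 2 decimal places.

0.87

Invert the lerp on the G channel (largest span, 146): t = (199 − 72) / (218 − 72) = 127/146 = 0.86986.
Check on R: (165 − 58)/(181 − 58) = 0.8699 ✓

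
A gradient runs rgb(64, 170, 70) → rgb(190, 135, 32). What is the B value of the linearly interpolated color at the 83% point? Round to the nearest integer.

38

B = 70 + 0.83 × (32 − 70) = 38.46 → 38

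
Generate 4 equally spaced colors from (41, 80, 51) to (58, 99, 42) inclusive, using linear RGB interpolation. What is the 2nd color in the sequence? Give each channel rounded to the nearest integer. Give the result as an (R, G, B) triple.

(47, 86, 48)

With 4 swatches and endpoints inclusive, swatch 2 sits at t = (2 − 1)/(4 − 1) = 1/3 ≈ 0.3333.
R = 41 + 0.3333 × (58 − 41) = 46.666 → 47
G = 80 + 0.3333 × (99 − 80) = 86.333 → 86
B = 51 + 0.3333 × (42 − 51) = 48 → 48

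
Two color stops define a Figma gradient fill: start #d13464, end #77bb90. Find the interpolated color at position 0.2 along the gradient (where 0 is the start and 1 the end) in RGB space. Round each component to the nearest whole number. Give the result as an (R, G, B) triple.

#d13464 → (209, 52, 100); #77bb90 → (119, 187, 144).
R = 209 + 0.2 × (119 − 209) = 209 + 0.2 × -90 = 191 → 191
G = 52 + 0.2 × (187 − 52) = 52 + 0.2 × 135 = 79 → 79
B = 100 + 0.2 × (144 − 100) = 100 + 0.2 × 44 = 108.8 → 109

(191, 79, 109)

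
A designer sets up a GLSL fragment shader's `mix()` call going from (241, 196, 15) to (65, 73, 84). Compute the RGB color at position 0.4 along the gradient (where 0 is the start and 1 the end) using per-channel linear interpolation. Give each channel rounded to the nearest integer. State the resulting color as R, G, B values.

(171, 147, 43)

R = 241 + 0.4 × (65 − 241) = 241 + 0.4 × -176 = 170.6 → 171
G = 196 + 0.4 × (73 − 196) = 196 + 0.4 × -123 = 146.8 → 147
B = 15 + 0.4 × (84 − 15) = 15 + 0.4 × 69 = 42.6 → 43
So the blended color is (171, 147, 43), about #ab932b.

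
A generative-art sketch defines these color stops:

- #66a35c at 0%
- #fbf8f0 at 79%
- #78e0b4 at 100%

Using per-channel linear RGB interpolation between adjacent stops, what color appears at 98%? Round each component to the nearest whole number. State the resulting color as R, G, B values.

(132, 226, 186)

98% lies between the 79% and 100% stops, so the local fraction is t = (98 − 79)/(100 − 79) = 19/21 ≈ 0.9048.
#fbf8f0 → (251, 248, 240); #78e0b4 → (120, 224, 180).
R = 251 + 0.9048 × (120 − 251) = 132.471 → 132
G = 248 + 0.9048 × (224 − 248) = 226.285 → 226
B = 240 + 0.9048 × (180 − 240) = 185.712 → 186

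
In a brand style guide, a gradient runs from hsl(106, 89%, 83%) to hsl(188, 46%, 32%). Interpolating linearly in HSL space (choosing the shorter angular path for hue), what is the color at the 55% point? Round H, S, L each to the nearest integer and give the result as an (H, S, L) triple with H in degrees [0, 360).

(151, 65, 55)

Hue arc: Δh = 188 − 106 = 82° (|Δh| ≤ 180, already the shorter path).
H = 106 + 0.55 × (82) = 151.1 → 151°
S = 89 + 0.55 × (46 − 89) = 65.35 → 65%
L = 83 + 0.55 × (32 − 83) = 54.95 → 55%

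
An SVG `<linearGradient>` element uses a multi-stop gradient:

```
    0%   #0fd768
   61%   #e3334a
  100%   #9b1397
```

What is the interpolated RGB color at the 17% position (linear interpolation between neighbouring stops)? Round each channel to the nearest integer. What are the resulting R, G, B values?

17% lies between the 0% and 61% stops, so the local fraction is t = (17 − 0)/(61 − 0) = 17/61 ≈ 0.2787.
#0fd768 → (15, 215, 104); #e3334a → (227, 51, 74).
R = 15 + 0.2787 × (227 − 15) = 74.084 → 74
G = 215 + 0.2787 × (51 − 215) = 169.293 → 169
B = 104 + 0.2787 × (74 − 104) = 95.639 → 96

(74, 169, 96)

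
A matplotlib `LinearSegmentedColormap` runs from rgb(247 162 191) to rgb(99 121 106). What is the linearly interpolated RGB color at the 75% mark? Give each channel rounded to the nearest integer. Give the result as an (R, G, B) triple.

75% corresponds to t = 0.75.
R = 247 + 0.75 × (99 − 247) = 247 + 0.75 × -148 = 136 → 136
G = 162 + 0.75 × (121 − 162) = 162 + 0.75 × -41 = 131.25 → 131
B = 191 + 0.75 × (106 − 191) = 191 + 0.75 × -85 = 127.25 → 127
So the blended color is (136, 131, 127), about #88837f.

(136, 131, 127)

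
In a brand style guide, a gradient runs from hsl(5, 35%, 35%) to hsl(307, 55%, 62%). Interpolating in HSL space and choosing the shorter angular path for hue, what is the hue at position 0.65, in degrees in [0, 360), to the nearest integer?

Hue: 307 − 5 = 302°, but |302| > 180 so the shorter arc goes the other way: Δh = 302 − 360 = -58°.
H = 5 + 0.65 × (-58) = -32.7 → -33 → -33 mod 360 = 327°

327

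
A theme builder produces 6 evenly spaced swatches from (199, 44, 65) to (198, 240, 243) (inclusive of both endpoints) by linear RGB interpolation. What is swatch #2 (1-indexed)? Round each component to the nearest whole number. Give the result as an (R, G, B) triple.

With 6 swatches and endpoints inclusive, swatch 2 sits at t = (2 − 1)/(6 − 1) = 1/5 ≈ 0.2.
R = 199 + 0.2 × (198 − 199) = 198.8 → 199
G = 44 + 0.2 × (240 − 44) = 83.2 → 83
B = 65 + 0.2 × (243 − 65) = 100.6 → 101

(199, 83, 101)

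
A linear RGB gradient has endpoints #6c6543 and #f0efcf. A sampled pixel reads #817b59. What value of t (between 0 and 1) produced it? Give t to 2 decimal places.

Invert the lerp on the B channel (largest span, 140): t = (89 − 67) / (207 − 67) = 22/140 = 0.15714.
Check on R: (129 − 108)/(240 − 108) = 0.1591 ✓

0.16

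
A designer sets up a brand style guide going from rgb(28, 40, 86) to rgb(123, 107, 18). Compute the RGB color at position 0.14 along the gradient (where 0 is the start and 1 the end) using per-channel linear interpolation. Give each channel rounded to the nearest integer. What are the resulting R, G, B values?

(41, 49, 76)

R = 28 + 0.14 × (123 − 28) = 28 + 0.14 × 95 = 41.3 → 41
G = 40 + 0.14 × (107 − 40) = 40 + 0.14 × 67 = 49.38 → 49
B = 86 + 0.14 × (18 − 86) = 86 + 0.14 × -68 = 76.48 → 76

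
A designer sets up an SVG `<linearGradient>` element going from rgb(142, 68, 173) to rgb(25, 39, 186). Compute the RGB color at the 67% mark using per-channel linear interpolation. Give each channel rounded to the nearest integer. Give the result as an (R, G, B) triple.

(64, 49, 182)

67% corresponds to t = 0.67.
R = 142 + 0.67 × (25 − 142) = 142 + 0.67 × -117 = 63.61 → 64
G = 68 + 0.67 × (39 − 68) = 68 + 0.67 × -29 = 48.57 → 49
B = 173 + 0.67 × (186 − 173) = 173 + 0.67 × 13 = 181.71 → 182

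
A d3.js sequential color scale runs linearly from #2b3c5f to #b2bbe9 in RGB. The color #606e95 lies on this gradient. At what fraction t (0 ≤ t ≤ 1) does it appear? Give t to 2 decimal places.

Invert the lerp on the B channel (largest span, 138): t = (149 − 95) / (233 − 95) = 54/138 = 0.3913.
Check on R: (96 − 43)/(178 − 43) = 0.3926 ✓

0.39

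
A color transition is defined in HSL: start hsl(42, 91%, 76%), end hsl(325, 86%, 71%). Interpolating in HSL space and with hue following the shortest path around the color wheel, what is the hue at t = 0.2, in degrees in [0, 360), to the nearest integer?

Hue: 325 − 42 = 283°, but |283| > 180 so the shorter arc goes the other way: Δh = 283 − 360 = -77°.
H = 42 + 0.2 × (-77) = 26.6 → 27°

27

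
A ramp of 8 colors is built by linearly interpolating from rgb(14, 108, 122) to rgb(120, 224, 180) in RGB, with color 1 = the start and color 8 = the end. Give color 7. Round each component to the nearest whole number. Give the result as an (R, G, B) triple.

With 8 swatches and endpoints inclusive, swatch 7 sits at t = (7 − 1)/(8 − 1) = 6/7 ≈ 0.8571.
R = 14 + 0.8571 × (120 − 14) = 104.853 → 105
G = 108 + 0.8571 × (224 − 108) = 207.424 → 207
B = 122 + 0.8571 × (180 − 122) = 171.712 → 172

(105, 207, 172)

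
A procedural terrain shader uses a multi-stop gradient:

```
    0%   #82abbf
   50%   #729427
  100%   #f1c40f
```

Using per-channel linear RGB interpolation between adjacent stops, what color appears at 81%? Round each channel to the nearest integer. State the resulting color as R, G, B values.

(193, 178, 24)

81% lies between the 50% and 100% stops, so the local fraction is t = (81 − 50)/(100 − 50) = 31/50 ≈ 0.62.
#729427 → (114, 148, 39); #f1c40f → (241, 196, 15).
R = 114 + 0.62 × (241 − 114) = 192.74 → 193
G = 148 + 0.62 × (196 − 148) = 177.76 → 178
B = 39 + 0.62 × (15 − 39) = 24.12 → 24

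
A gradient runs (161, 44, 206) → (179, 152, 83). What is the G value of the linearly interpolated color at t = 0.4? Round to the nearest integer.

G = 44 + 0.4 × (152 − 44) = 87.2 → 87

87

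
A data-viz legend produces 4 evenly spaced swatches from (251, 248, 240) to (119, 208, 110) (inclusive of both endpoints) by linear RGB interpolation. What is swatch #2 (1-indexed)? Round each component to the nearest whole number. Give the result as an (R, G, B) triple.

With 4 swatches and endpoints inclusive, swatch 2 sits at t = (2 − 1)/(4 − 1) = 1/3 ≈ 0.3333.
R = 251 + 0.3333 × (119 − 251) = 207.004 → 207
G = 248 + 0.3333 × (208 − 248) = 234.668 → 235
B = 240 + 0.3333 × (110 − 240) = 196.671 → 197

(207, 235, 197)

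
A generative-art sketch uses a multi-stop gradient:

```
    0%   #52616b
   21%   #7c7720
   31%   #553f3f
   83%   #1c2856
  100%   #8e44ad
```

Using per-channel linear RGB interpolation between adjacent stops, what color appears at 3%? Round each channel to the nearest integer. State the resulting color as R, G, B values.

3% lies between the 0% and 21% stops, so the local fraction is t = (3 − 0)/(21 − 0) = 3/21 ≈ 0.1429.
#52616b → (82, 97, 107); #7c7720 → (124, 119, 32).
R = 82 + 0.1429 × (124 − 82) = 88.002 → 88
G = 97 + 0.1429 × (119 − 97) = 100.144 → 100
B = 107 + 0.1429 × (32 − 107) = 96.282 → 96

(88, 100, 96)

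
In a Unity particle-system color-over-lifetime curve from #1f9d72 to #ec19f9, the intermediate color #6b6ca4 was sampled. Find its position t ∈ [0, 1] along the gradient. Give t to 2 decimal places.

0.37

Invert the lerp on the R channel (largest span, 205): t = (107 − 31) / (236 − 31) = 76/205 = 0.37073.
Check on G: (108 − 157)/(25 − 157) = 0.3712 ✓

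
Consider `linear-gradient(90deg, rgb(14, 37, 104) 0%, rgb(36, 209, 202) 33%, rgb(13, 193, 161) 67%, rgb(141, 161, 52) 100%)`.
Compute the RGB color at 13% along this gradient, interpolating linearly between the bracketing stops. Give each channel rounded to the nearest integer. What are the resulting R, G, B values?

(23, 105, 143)

13% lies between the 0% and 33% stops, so the local fraction is t = (13 − 0)/(33 − 0) = 13/33 ≈ 0.3939.
R = 14 + 0.3939 × (36 − 14) = 22.666 → 23
G = 37 + 0.3939 × (209 − 37) = 104.751 → 105
B = 104 + 0.3939 × (202 − 104) = 142.602 → 143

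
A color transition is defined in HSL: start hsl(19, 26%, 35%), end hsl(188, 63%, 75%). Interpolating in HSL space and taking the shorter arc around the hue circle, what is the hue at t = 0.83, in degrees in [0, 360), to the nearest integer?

159

Hue arc: Δh = 188 − 19 = 169° (|Δh| ≤ 180, already the shorter path).
H = 19 + 0.83 × (169) = 159.27 → 159°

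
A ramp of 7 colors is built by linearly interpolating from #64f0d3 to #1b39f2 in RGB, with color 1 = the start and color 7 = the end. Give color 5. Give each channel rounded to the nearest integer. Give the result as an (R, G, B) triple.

With 7 swatches and endpoints inclusive, swatch 5 sits at t = (5 − 1)/(7 − 1) = 4/6 ≈ 0.6667.
#64f0d3 → (100, 240, 211); #1b39f2 → (27, 57, 242).
R = 100 + 0.6667 × (27 − 100) = 51.331 → 51
G = 240 + 0.6667 × (57 − 240) = 117.994 → 118
B = 211 + 0.6667 × (242 − 211) = 231.668 → 232

(51, 118, 232)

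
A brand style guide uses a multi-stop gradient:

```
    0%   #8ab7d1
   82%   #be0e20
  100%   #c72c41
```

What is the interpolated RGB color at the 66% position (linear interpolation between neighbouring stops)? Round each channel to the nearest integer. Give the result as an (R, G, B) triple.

(180, 47, 67)

66% lies between the 0% and 82% stops, so the local fraction is t = (66 − 0)/(82 − 0) = 66/82 ≈ 0.8049.
#8ab7d1 → (138, 183, 209); #be0e20 → (190, 14, 32).
R = 138 + 0.8049 × (190 − 138) = 179.855 → 180
G = 183 + 0.8049 × (14 − 183) = 46.972 → 47
B = 209 + 0.8049 × (32 − 209) = 66.533 → 67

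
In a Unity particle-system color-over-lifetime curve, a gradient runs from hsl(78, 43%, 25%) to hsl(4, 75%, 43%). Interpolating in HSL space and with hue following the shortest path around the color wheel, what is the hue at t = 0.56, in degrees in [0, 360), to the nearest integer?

37

Hue arc: Δh = 4 − 78 = -74° (|Δh| ≤ 180, already the shorter path).
H = 78 + 0.56 × (-74) = 36.56 → 37°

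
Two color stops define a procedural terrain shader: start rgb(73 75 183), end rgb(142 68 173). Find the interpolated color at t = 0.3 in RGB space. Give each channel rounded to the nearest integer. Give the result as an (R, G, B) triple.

(94, 73, 180)

R = 73 + 0.3 × (142 − 73) = 73 + 0.3 × 69 = 93.7 → 94
G = 75 + 0.3 × (68 − 75) = 75 + 0.3 × -7 = 72.9 → 73
B = 183 + 0.3 × (173 − 183) = 183 + 0.3 × -10 = 180 → 180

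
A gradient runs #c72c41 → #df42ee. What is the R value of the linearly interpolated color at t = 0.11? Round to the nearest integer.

R₁ = 199 (from #c72c41), R₂ = 223 (from #df42ee).
R = 199 + 0.11 × (223 − 199) = 201.64 → 202

202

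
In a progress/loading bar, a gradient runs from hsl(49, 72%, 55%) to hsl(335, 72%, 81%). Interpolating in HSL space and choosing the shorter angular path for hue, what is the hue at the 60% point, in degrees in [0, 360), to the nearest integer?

5

Hue: 335 − 49 = 286°, but |286| > 180 so the shorter arc goes the other way: Δh = 286 − 360 = -74°.
H = 49 + 0.6 × (-74) = 4.6 → 5°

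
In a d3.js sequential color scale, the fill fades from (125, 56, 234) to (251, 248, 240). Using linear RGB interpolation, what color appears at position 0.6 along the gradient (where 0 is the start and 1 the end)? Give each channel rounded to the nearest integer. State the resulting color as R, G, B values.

(201, 171, 238)

R = 125 + 0.6 × (251 − 125) = 125 + 0.6 × 126 = 200.6 → 201
G = 56 + 0.6 × (248 − 56) = 56 + 0.6 × 192 = 171.2 → 171
B = 234 + 0.6 × (240 − 234) = 234 + 0.6 × 6 = 237.6 → 238
So the blended color is (201, 171, 238), about #c9abee.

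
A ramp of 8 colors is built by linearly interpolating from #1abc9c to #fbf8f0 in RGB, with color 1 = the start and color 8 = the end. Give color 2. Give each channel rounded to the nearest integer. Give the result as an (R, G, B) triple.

With 8 swatches and endpoints inclusive, swatch 2 sits at t = (2 − 1)/(8 − 1) = 1/7 ≈ 0.1429.
#1abc9c → (26, 188, 156); #fbf8f0 → (251, 248, 240).
R = 26 + 0.1429 × (251 − 26) = 58.152 → 58
G = 188 + 0.1429 × (248 − 188) = 196.574 → 197
B = 156 + 0.1429 × (240 − 156) = 168.004 → 168

(58, 197, 168)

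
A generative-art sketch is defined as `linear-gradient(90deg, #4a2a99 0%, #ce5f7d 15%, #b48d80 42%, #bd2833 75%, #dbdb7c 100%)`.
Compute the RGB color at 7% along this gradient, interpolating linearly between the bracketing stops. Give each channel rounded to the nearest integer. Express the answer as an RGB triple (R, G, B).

(136, 67, 140)

7% lies between the 0% and 15% stops, so the local fraction is t = (7 − 0)/(15 − 0) = 7/15 ≈ 0.4667.
#4a2a99 → (74, 42, 153); #ce5f7d → (206, 95, 125).
R = 74 + 0.4667 × (206 − 74) = 135.604 → 136
G = 42 + 0.4667 × (95 − 42) = 66.735 → 67
B = 153 + 0.4667 × (125 − 153) = 139.932 → 140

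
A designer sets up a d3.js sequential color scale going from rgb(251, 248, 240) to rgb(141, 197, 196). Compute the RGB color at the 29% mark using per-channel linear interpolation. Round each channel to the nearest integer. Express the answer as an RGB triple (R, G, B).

29% corresponds to t = 0.29.
R = 251 + 0.29 × (141 − 251) = 251 + 0.29 × -110 = 219.1 → 219
G = 248 + 0.29 × (197 − 248) = 248 + 0.29 × -51 = 233.21 → 233
B = 240 + 0.29 × (196 − 240) = 240 + 0.29 × -44 = 227.24 → 227

(219, 233, 227)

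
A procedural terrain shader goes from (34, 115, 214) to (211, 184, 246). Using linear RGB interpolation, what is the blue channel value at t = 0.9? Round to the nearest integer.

243

B = 214 + 0.9 × (246 − 214) = 242.8 → 243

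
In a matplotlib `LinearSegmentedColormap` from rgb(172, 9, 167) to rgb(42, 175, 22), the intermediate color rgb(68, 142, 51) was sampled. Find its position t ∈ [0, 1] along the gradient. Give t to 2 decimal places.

Invert the lerp on the G channel (largest span, 166): t = (142 − 9) / (175 − 9) = 133/166 = 0.8012.
Check on R: (68 − 172)/(42 − 172) = 0.8 ✓

0.80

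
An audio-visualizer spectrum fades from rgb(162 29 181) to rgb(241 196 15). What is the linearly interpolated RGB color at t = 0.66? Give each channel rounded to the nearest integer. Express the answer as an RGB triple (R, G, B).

R = 162 + 0.66 × (241 − 162) = 162 + 0.66 × 79 = 214.14 → 214
G = 29 + 0.66 × (196 − 29) = 29 + 0.66 × 167 = 139.22 → 139
B = 181 + 0.66 × (15 − 181) = 181 + 0.66 × -166 = 71.44 → 71
So the blended color is (214, 139, 71), about #d68b47.

(214, 139, 71)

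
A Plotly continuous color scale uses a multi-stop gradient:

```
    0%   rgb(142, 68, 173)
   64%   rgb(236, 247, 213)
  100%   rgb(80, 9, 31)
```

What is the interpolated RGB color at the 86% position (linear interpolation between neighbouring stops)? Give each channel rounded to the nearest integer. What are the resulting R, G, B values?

86% lies between the 64% and 100% stops, so the local fraction is t = (86 − 64)/(100 − 64) = 22/36 ≈ 0.6111.
R = 236 + 0.6111 × (80 − 236) = 140.668 → 141
G = 247 + 0.6111 × (9 − 247) = 101.558 → 102
B = 213 + 0.6111 × (31 − 213) = 101.78 → 102

(141, 102, 102)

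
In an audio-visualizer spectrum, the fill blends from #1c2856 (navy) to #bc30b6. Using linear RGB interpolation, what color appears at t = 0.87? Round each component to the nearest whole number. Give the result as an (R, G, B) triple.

(167, 47, 170)

#1c2856 → (28, 40, 86); #bc30b6 → (188, 48, 182).
R = 28 + 0.87 × (188 − 28) = 28 + 0.87 × 160 = 167.2 → 167
G = 40 + 0.87 × (48 − 40) = 40 + 0.87 × 8 = 46.96 → 47
B = 86 + 0.87 × (182 − 86) = 86 + 0.87 × 96 = 169.52 → 170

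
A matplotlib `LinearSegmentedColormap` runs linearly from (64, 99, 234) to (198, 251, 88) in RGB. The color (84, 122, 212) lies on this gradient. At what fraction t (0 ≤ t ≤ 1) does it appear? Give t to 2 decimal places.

Invert the lerp on the G channel (largest span, 152): t = (122 − 99) / (251 − 99) = 23/152 = 0.15132.
Check on R: (84 − 64)/(198 − 64) = 0.1493 ✓

0.15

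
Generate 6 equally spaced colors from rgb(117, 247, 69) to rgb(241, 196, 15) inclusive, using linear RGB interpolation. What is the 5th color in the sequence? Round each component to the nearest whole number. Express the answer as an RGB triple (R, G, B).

With 6 swatches and endpoints inclusive, swatch 5 sits at t = (5 − 1)/(6 − 1) = 4/5 ≈ 0.8.
R = 117 + 0.8 × (241 − 117) = 216.2 → 216
G = 247 + 0.8 × (196 − 247) = 206.2 → 206
B = 69 + 0.8 × (15 − 69) = 25.8 → 26

(216, 206, 26)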